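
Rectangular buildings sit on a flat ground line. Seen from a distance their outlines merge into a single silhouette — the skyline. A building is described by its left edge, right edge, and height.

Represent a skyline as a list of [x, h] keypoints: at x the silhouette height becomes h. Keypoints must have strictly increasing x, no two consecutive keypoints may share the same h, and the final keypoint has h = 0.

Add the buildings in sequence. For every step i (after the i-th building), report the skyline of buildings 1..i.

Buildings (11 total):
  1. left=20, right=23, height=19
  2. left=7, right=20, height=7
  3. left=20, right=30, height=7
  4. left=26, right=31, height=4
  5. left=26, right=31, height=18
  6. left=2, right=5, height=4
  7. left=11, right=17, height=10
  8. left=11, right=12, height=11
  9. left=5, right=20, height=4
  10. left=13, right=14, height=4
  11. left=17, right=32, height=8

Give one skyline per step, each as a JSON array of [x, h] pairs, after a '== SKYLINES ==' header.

== SKYLINES ==
[[20,19],[23,0]]
[[7,7],[20,19],[23,0]]
[[7,7],[20,19],[23,7],[30,0]]
[[7,7],[20,19],[23,7],[30,4],[31,0]]
[[7,7],[20,19],[23,7],[26,18],[31,0]]
[[2,4],[5,0],[7,7],[20,19],[23,7],[26,18],[31,0]]
[[2,4],[5,0],[7,7],[11,10],[17,7],[20,19],[23,7],[26,18],[31,0]]
[[2,4],[5,0],[7,7],[11,11],[12,10],[17,7],[20,19],[23,7],[26,18],[31,0]]
[[2,4],[7,7],[11,11],[12,10],[17,7],[20,19],[23,7],[26,18],[31,0]]
[[2,4],[7,7],[11,11],[12,10],[17,7],[20,19],[23,7],[26,18],[31,0]]
[[2,4],[7,7],[11,11],[12,10],[17,8],[20,19],[23,8],[26,18],[31,8],[32,0]]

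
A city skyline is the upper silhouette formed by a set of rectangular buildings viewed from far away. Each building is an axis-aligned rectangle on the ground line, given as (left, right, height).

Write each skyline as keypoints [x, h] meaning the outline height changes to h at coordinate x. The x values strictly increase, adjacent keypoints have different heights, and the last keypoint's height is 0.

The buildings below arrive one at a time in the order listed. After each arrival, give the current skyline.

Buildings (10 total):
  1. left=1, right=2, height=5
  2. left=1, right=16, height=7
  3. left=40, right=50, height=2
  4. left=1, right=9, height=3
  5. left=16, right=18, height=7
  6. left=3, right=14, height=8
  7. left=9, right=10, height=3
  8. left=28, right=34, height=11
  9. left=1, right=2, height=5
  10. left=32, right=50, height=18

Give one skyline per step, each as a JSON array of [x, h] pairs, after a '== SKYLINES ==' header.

== SKYLINES ==
[[1,5],[2,0]]
[[1,7],[16,0]]
[[1,7],[16,0],[40,2],[50,0]]
[[1,7],[16,0],[40,2],[50,0]]
[[1,7],[18,0],[40,2],[50,0]]
[[1,7],[3,8],[14,7],[18,0],[40,2],[50,0]]
[[1,7],[3,8],[14,7],[18,0],[40,2],[50,0]]
[[1,7],[3,8],[14,7],[18,0],[28,11],[34,0],[40,2],[50,0]]
[[1,7],[3,8],[14,7],[18,0],[28,11],[34,0],[40,2],[50,0]]
[[1,7],[3,8],[14,7],[18,0],[28,11],[32,18],[50,0]]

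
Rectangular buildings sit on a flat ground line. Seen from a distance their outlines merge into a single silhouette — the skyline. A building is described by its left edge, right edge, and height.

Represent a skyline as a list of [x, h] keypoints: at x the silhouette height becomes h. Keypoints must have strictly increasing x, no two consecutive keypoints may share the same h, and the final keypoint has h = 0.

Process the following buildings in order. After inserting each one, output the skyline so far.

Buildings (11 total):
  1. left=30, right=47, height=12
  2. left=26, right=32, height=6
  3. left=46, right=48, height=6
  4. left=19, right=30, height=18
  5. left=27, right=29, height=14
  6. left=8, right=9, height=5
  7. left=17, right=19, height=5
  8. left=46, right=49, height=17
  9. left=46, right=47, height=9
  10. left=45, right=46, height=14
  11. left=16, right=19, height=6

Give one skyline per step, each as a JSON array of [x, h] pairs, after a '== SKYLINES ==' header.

== SKYLINES ==
[[30,12],[47,0]]
[[26,6],[30,12],[47,0]]
[[26,6],[30,12],[47,6],[48,0]]
[[19,18],[30,12],[47,6],[48,0]]
[[19,18],[30,12],[47,6],[48,0]]
[[8,5],[9,0],[19,18],[30,12],[47,6],[48,0]]
[[8,5],[9,0],[17,5],[19,18],[30,12],[47,6],[48,0]]
[[8,5],[9,0],[17,5],[19,18],[30,12],[46,17],[49,0]]
[[8,5],[9,0],[17,5],[19,18],[30,12],[46,17],[49,0]]
[[8,5],[9,0],[17,5],[19,18],[30,12],[45,14],[46,17],[49,0]]
[[8,5],[9,0],[16,6],[19,18],[30,12],[45,14],[46,17],[49,0]]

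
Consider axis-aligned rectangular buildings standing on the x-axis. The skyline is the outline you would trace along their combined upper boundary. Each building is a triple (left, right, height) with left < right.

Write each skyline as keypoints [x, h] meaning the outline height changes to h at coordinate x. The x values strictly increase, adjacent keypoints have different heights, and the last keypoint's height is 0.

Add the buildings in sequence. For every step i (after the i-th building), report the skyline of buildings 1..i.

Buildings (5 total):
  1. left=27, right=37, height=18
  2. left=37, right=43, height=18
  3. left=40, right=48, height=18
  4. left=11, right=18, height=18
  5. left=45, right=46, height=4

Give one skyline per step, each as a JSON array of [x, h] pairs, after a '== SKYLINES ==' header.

== SKYLINES ==
[[27,18],[37,0]]
[[27,18],[43,0]]
[[27,18],[48,0]]
[[11,18],[18,0],[27,18],[48,0]]
[[11,18],[18,0],[27,18],[48,0]]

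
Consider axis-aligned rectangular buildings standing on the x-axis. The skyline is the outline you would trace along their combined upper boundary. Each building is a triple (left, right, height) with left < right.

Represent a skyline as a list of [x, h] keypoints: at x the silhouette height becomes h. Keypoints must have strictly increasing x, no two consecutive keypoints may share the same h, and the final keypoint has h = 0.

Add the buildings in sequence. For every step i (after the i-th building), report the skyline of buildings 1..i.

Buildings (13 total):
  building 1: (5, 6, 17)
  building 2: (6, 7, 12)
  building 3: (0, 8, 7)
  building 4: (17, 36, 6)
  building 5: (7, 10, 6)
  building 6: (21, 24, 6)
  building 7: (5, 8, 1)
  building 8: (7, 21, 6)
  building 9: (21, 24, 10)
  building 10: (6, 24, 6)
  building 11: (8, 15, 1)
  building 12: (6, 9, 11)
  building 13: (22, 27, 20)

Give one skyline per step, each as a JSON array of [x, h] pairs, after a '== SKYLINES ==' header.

== SKYLINES ==
[[5,17],[6,0]]
[[5,17],[6,12],[7,0]]
[[0,7],[5,17],[6,12],[7,7],[8,0]]
[[0,7],[5,17],[6,12],[7,7],[8,0],[17,6],[36,0]]
[[0,7],[5,17],[6,12],[7,7],[8,6],[10,0],[17,6],[36,0]]
[[0,7],[5,17],[6,12],[7,7],[8,6],[10,0],[17,6],[36,0]]
[[0,7],[5,17],[6,12],[7,7],[8,6],[10,0],[17,6],[36,0]]
[[0,7],[5,17],[6,12],[7,7],[8,6],[36,0]]
[[0,7],[5,17],[6,12],[7,7],[8,6],[21,10],[24,6],[36,0]]
[[0,7],[5,17],[6,12],[7,7],[8,6],[21,10],[24,6],[36,0]]
[[0,7],[5,17],[6,12],[7,7],[8,6],[21,10],[24,6],[36,0]]
[[0,7],[5,17],[6,12],[7,11],[9,6],[21,10],[24,6],[36,0]]
[[0,7],[5,17],[6,12],[7,11],[9,6],[21,10],[22,20],[27,6],[36,0]]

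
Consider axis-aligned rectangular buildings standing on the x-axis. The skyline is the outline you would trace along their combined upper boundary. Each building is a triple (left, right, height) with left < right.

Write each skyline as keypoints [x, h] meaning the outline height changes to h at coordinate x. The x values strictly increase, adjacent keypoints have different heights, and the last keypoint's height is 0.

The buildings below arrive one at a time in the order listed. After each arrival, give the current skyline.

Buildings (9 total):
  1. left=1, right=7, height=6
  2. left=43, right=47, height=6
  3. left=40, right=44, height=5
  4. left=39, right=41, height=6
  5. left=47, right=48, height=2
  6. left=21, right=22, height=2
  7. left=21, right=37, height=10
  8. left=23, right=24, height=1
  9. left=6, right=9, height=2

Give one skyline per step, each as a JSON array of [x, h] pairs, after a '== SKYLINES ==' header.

== SKYLINES ==
[[1,6],[7,0]]
[[1,6],[7,0],[43,6],[47,0]]
[[1,6],[7,0],[40,5],[43,6],[47,0]]
[[1,6],[7,0],[39,6],[41,5],[43,6],[47,0]]
[[1,6],[7,0],[39,6],[41,5],[43,6],[47,2],[48,0]]
[[1,6],[7,0],[21,2],[22,0],[39,6],[41,5],[43,6],[47,2],[48,0]]
[[1,6],[7,0],[21,10],[37,0],[39,6],[41,5],[43,6],[47,2],[48,0]]
[[1,6],[7,0],[21,10],[37,0],[39,6],[41,5],[43,6],[47,2],[48,0]]
[[1,6],[7,2],[9,0],[21,10],[37,0],[39,6],[41,5],[43,6],[47,2],[48,0]]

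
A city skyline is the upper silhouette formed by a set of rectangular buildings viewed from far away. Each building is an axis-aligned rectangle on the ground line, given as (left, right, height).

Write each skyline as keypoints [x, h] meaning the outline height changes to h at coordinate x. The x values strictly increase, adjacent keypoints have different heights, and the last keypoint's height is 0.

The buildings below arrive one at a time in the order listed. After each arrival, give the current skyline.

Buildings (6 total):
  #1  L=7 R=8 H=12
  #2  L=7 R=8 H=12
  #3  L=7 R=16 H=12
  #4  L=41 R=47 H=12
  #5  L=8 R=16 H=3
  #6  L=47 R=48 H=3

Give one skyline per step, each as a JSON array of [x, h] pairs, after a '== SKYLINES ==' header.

== SKYLINES ==
[[7,12],[8,0]]
[[7,12],[8,0]]
[[7,12],[16,0]]
[[7,12],[16,0],[41,12],[47,0]]
[[7,12],[16,0],[41,12],[47,0]]
[[7,12],[16,0],[41,12],[47,3],[48,0]]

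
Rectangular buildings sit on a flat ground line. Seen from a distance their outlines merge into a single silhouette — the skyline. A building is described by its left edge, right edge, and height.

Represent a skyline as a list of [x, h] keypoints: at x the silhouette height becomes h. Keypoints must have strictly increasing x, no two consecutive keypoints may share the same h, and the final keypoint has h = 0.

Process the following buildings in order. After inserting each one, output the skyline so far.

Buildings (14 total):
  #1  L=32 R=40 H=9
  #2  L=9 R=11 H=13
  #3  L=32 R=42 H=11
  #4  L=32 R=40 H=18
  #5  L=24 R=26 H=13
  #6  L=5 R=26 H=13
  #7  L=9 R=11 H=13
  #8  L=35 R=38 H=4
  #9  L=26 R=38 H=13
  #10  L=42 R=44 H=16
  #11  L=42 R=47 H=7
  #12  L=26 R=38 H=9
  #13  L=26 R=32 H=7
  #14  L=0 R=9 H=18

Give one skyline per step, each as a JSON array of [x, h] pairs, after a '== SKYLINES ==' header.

== SKYLINES ==
[[32,9],[40,0]]
[[9,13],[11,0],[32,9],[40,0]]
[[9,13],[11,0],[32,11],[42,0]]
[[9,13],[11,0],[32,18],[40,11],[42,0]]
[[9,13],[11,0],[24,13],[26,0],[32,18],[40,11],[42,0]]
[[5,13],[26,0],[32,18],[40,11],[42,0]]
[[5,13],[26,0],[32,18],[40,11],[42,0]]
[[5,13],[26,0],[32,18],[40,11],[42,0]]
[[5,13],[32,18],[40,11],[42,0]]
[[5,13],[32,18],[40,11],[42,16],[44,0]]
[[5,13],[32,18],[40,11],[42,16],[44,7],[47,0]]
[[5,13],[32,18],[40,11],[42,16],[44,7],[47,0]]
[[5,13],[32,18],[40,11],[42,16],[44,7],[47,0]]
[[0,18],[9,13],[32,18],[40,11],[42,16],[44,7],[47,0]]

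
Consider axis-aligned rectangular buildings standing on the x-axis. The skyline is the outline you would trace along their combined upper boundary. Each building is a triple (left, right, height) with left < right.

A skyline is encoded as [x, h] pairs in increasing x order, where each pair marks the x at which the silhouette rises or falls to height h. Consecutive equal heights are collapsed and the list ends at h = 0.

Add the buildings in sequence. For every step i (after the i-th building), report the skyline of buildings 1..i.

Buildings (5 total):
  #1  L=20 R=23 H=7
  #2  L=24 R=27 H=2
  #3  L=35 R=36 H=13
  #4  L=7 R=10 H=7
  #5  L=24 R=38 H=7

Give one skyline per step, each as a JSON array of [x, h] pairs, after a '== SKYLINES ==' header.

== SKYLINES ==
[[20,7],[23,0]]
[[20,7],[23,0],[24,2],[27,0]]
[[20,7],[23,0],[24,2],[27,0],[35,13],[36,0]]
[[7,7],[10,0],[20,7],[23,0],[24,2],[27,0],[35,13],[36,0]]
[[7,7],[10,0],[20,7],[23,0],[24,7],[35,13],[36,7],[38,0]]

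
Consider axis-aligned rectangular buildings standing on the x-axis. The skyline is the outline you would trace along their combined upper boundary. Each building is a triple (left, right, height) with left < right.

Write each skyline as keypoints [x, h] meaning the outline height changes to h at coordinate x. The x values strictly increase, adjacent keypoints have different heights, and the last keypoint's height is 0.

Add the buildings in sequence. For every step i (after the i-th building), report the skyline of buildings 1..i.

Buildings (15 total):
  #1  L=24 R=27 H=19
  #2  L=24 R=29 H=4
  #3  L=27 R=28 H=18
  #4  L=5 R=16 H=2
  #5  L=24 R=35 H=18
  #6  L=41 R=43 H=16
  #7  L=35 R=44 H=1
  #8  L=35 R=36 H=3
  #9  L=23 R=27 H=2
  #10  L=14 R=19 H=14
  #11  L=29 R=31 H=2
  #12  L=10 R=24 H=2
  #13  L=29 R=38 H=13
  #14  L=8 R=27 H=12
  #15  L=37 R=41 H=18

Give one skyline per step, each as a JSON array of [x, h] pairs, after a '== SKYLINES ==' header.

== SKYLINES ==
[[24,19],[27,0]]
[[24,19],[27,4],[29,0]]
[[24,19],[27,18],[28,4],[29,0]]
[[5,2],[16,0],[24,19],[27,18],[28,4],[29,0]]
[[5,2],[16,0],[24,19],[27,18],[35,0]]
[[5,2],[16,0],[24,19],[27,18],[35,0],[41,16],[43,0]]
[[5,2],[16,0],[24,19],[27,18],[35,1],[41,16],[43,1],[44,0]]
[[5,2],[16,0],[24,19],[27,18],[35,3],[36,1],[41,16],[43,1],[44,0]]
[[5,2],[16,0],[23,2],[24,19],[27,18],[35,3],[36,1],[41,16],[43,1],[44,0]]
[[5,2],[14,14],[19,0],[23,2],[24,19],[27,18],[35,3],[36,1],[41,16],[43,1],[44,0]]
[[5,2],[14,14],[19,0],[23,2],[24,19],[27,18],[35,3],[36,1],[41,16],[43,1],[44,0]]
[[5,2],[14,14],[19,2],[24,19],[27,18],[35,3],[36,1],[41,16],[43,1],[44,0]]
[[5,2],[14,14],[19,2],[24,19],[27,18],[35,13],[38,1],[41,16],[43,1],[44,0]]
[[5,2],[8,12],[14,14],[19,12],[24,19],[27,18],[35,13],[38,1],[41,16],[43,1],[44,0]]
[[5,2],[8,12],[14,14],[19,12],[24,19],[27,18],[35,13],[37,18],[41,16],[43,1],[44,0]]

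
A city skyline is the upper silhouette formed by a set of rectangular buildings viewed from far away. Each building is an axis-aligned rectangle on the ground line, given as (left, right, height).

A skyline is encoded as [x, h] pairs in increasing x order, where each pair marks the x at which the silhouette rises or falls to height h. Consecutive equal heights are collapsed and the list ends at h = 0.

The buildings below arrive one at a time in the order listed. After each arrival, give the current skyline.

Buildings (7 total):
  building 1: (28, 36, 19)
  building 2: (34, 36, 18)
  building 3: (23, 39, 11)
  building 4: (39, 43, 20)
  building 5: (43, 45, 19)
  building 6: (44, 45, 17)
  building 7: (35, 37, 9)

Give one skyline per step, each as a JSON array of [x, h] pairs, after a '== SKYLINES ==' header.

== SKYLINES ==
[[28,19],[36,0]]
[[28,19],[36,0]]
[[23,11],[28,19],[36,11],[39,0]]
[[23,11],[28,19],[36,11],[39,20],[43,0]]
[[23,11],[28,19],[36,11],[39,20],[43,19],[45,0]]
[[23,11],[28,19],[36,11],[39,20],[43,19],[45,0]]
[[23,11],[28,19],[36,11],[39,20],[43,19],[45,0]]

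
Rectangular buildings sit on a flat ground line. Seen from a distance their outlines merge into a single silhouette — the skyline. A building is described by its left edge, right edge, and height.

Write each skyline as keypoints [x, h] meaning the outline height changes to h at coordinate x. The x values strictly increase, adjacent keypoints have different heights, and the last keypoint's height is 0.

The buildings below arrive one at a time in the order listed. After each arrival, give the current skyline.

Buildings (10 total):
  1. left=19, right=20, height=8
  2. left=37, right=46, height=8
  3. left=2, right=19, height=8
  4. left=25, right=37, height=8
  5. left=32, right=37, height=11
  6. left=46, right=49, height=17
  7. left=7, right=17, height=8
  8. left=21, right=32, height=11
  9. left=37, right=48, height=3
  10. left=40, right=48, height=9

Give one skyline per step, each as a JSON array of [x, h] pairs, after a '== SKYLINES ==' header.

== SKYLINES ==
[[19,8],[20,0]]
[[19,8],[20,0],[37,8],[46,0]]
[[2,8],[20,0],[37,8],[46,0]]
[[2,8],[20,0],[25,8],[46,0]]
[[2,8],[20,0],[25,8],[32,11],[37,8],[46,0]]
[[2,8],[20,0],[25,8],[32,11],[37,8],[46,17],[49,0]]
[[2,8],[20,0],[25,8],[32,11],[37,8],[46,17],[49,0]]
[[2,8],[20,0],[21,11],[37,8],[46,17],[49,0]]
[[2,8],[20,0],[21,11],[37,8],[46,17],[49,0]]
[[2,8],[20,0],[21,11],[37,8],[40,9],[46,17],[49,0]]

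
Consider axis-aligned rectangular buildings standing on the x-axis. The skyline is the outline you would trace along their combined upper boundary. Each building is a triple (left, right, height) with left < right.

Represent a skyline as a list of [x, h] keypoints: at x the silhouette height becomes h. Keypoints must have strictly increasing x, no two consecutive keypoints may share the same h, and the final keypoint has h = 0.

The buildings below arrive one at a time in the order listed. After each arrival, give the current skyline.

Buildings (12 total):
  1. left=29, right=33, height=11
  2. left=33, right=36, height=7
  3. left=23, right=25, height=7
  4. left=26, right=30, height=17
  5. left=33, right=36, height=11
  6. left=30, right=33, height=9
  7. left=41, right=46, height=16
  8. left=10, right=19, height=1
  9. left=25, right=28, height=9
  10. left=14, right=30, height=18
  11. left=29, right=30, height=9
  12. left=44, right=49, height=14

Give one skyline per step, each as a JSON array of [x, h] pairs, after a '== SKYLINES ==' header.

== SKYLINES ==
[[29,11],[33,0]]
[[29,11],[33,7],[36,0]]
[[23,7],[25,0],[29,11],[33,7],[36,0]]
[[23,7],[25,0],[26,17],[30,11],[33,7],[36,0]]
[[23,7],[25,0],[26,17],[30,11],[36,0]]
[[23,7],[25,0],[26,17],[30,11],[36,0]]
[[23,7],[25,0],[26,17],[30,11],[36,0],[41,16],[46,0]]
[[10,1],[19,0],[23,7],[25,0],[26,17],[30,11],[36,0],[41,16],[46,0]]
[[10,1],[19,0],[23,7],[25,9],[26,17],[30,11],[36,0],[41,16],[46,0]]
[[10,1],[14,18],[30,11],[36,0],[41,16],[46,0]]
[[10,1],[14,18],[30,11],[36,0],[41,16],[46,0]]
[[10,1],[14,18],[30,11],[36,0],[41,16],[46,14],[49,0]]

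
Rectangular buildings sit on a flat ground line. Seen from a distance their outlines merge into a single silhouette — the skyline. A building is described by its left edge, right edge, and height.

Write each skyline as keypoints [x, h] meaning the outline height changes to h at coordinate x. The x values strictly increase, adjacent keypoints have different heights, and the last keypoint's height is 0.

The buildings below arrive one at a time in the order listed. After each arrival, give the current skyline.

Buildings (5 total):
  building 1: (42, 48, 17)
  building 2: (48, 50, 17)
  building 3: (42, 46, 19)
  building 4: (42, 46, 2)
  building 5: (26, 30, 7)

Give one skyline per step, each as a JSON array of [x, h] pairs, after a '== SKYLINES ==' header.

== SKYLINES ==
[[42,17],[48,0]]
[[42,17],[50,0]]
[[42,19],[46,17],[50,0]]
[[42,19],[46,17],[50,0]]
[[26,7],[30,0],[42,19],[46,17],[50,0]]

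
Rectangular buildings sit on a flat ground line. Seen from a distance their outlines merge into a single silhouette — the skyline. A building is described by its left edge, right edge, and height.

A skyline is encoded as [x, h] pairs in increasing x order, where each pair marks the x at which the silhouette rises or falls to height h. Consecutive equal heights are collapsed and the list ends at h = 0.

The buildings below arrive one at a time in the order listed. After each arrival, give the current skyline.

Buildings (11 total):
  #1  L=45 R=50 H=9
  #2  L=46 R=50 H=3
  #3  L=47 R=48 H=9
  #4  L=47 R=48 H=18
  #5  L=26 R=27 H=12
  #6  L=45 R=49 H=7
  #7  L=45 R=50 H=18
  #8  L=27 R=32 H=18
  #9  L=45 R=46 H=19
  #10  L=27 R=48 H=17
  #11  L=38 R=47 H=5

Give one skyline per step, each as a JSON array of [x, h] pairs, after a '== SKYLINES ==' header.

== SKYLINES ==
[[45,9],[50,0]]
[[45,9],[50,0]]
[[45,9],[50,0]]
[[45,9],[47,18],[48,9],[50,0]]
[[26,12],[27,0],[45,9],[47,18],[48,9],[50,0]]
[[26,12],[27,0],[45,9],[47,18],[48,9],[50,0]]
[[26,12],[27,0],[45,18],[50,0]]
[[26,12],[27,18],[32,0],[45,18],[50,0]]
[[26,12],[27,18],[32,0],[45,19],[46,18],[50,0]]
[[26,12],[27,18],[32,17],[45,19],[46,18],[50,0]]
[[26,12],[27,18],[32,17],[45,19],[46,18],[50,0]]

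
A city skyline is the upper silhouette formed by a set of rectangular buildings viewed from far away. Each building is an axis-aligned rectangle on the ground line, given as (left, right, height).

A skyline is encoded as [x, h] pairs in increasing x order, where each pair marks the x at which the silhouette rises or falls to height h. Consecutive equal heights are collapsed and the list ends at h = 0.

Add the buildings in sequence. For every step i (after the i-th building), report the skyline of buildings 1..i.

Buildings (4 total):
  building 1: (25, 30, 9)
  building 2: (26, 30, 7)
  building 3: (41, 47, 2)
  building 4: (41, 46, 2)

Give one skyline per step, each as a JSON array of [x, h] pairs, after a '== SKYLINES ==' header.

== SKYLINES ==
[[25,9],[30,0]]
[[25,9],[30,0]]
[[25,9],[30,0],[41,2],[47,0]]
[[25,9],[30,0],[41,2],[47,0]]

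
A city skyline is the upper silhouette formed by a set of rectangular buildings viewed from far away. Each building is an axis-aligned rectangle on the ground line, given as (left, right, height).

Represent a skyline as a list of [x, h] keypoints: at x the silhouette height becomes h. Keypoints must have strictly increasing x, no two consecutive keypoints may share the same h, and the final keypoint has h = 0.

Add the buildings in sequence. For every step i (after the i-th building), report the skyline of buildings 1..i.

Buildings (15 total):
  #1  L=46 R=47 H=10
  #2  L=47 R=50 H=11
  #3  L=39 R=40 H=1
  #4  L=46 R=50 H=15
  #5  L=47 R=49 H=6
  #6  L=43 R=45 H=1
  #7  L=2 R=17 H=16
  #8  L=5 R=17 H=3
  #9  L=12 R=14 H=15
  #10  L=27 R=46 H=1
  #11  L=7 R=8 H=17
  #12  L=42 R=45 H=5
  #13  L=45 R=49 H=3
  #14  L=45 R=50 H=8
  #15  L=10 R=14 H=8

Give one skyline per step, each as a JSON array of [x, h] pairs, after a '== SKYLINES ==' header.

== SKYLINES ==
[[46,10],[47,0]]
[[46,10],[47,11],[50,0]]
[[39,1],[40,0],[46,10],[47,11],[50,0]]
[[39,1],[40,0],[46,15],[50,0]]
[[39,1],[40,0],[46,15],[50,0]]
[[39,1],[40,0],[43,1],[45,0],[46,15],[50,0]]
[[2,16],[17,0],[39,1],[40,0],[43,1],[45,0],[46,15],[50,0]]
[[2,16],[17,0],[39,1],[40,0],[43,1],[45,0],[46,15],[50,0]]
[[2,16],[17,0],[39,1],[40,0],[43,1],[45,0],[46,15],[50,0]]
[[2,16],[17,0],[27,1],[46,15],[50,0]]
[[2,16],[7,17],[8,16],[17,0],[27,1],[46,15],[50,0]]
[[2,16],[7,17],[8,16],[17,0],[27,1],[42,5],[45,1],[46,15],[50,0]]
[[2,16],[7,17],[8,16],[17,0],[27,1],[42,5],[45,3],[46,15],[50,0]]
[[2,16],[7,17],[8,16],[17,0],[27,1],[42,5],[45,8],[46,15],[50,0]]
[[2,16],[7,17],[8,16],[17,0],[27,1],[42,5],[45,8],[46,15],[50,0]]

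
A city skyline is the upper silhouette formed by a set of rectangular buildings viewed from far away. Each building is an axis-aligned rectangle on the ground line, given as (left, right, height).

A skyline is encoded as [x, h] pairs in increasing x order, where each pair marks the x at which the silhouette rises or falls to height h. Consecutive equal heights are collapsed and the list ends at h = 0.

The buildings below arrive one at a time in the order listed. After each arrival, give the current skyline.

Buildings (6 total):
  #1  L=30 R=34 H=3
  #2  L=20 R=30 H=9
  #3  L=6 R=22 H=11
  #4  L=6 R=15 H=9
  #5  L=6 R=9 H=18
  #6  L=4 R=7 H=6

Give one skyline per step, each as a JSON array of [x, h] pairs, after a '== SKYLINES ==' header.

== SKYLINES ==
[[30,3],[34,0]]
[[20,9],[30,3],[34,0]]
[[6,11],[22,9],[30,3],[34,0]]
[[6,11],[22,9],[30,3],[34,0]]
[[6,18],[9,11],[22,9],[30,3],[34,0]]
[[4,6],[6,18],[9,11],[22,9],[30,3],[34,0]]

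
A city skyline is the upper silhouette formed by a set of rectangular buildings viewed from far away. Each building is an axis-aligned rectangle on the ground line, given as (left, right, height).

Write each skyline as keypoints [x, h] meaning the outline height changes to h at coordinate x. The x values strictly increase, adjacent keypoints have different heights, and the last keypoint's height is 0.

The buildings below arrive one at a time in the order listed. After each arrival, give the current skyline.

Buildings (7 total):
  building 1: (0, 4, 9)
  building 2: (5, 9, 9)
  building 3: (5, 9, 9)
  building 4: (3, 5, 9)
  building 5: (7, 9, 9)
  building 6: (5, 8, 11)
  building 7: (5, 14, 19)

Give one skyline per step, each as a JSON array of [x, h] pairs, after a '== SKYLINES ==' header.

== SKYLINES ==
[[0,9],[4,0]]
[[0,9],[4,0],[5,9],[9,0]]
[[0,9],[4,0],[5,9],[9,0]]
[[0,9],[9,0]]
[[0,9],[9,0]]
[[0,9],[5,11],[8,9],[9,0]]
[[0,9],[5,19],[14,0]]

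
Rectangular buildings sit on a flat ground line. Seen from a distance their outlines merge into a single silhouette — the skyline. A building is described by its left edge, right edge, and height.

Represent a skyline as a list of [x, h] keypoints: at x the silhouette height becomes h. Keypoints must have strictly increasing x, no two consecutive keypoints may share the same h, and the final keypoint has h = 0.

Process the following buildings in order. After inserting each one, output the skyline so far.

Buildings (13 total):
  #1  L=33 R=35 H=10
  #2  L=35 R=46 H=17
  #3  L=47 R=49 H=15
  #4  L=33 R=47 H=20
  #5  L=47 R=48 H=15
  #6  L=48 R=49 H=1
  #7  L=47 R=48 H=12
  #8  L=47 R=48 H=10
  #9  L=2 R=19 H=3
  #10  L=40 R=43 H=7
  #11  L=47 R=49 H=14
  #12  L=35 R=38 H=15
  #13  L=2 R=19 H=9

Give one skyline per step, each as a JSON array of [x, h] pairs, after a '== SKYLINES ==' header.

== SKYLINES ==
[[33,10],[35,0]]
[[33,10],[35,17],[46,0]]
[[33,10],[35,17],[46,0],[47,15],[49,0]]
[[33,20],[47,15],[49,0]]
[[33,20],[47,15],[49,0]]
[[33,20],[47,15],[49,0]]
[[33,20],[47,15],[49,0]]
[[33,20],[47,15],[49,0]]
[[2,3],[19,0],[33,20],[47,15],[49,0]]
[[2,3],[19,0],[33,20],[47,15],[49,0]]
[[2,3],[19,0],[33,20],[47,15],[49,0]]
[[2,3],[19,0],[33,20],[47,15],[49,0]]
[[2,9],[19,0],[33,20],[47,15],[49,0]]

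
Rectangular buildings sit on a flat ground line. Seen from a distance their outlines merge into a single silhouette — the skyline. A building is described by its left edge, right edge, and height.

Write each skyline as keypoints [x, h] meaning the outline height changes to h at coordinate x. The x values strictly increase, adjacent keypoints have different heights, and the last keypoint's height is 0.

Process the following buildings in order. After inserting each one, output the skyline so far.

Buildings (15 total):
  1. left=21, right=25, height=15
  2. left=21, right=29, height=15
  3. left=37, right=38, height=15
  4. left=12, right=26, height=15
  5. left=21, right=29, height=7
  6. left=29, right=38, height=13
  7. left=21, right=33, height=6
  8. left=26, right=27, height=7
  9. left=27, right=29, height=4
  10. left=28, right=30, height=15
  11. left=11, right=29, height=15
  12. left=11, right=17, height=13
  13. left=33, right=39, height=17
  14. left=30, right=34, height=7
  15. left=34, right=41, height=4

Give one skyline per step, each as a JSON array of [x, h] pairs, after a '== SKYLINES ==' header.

== SKYLINES ==
[[21,15],[25,0]]
[[21,15],[29,0]]
[[21,15],[29,0],[37,15],[38,0]]
[[12,15],[29,0],[37,15],[38,0]]
[[12,15],[29,0],[37,15],[38,0]]
[[12,15],[29,13],[37,15],[38,0]]
[[12,15],[29,13],[37,15],[38,0]]
[[12,15],[29,13],[37,15],[38,0]]
[[12,15],[29,13],[37,15],[38,0]]
[[12,15],[30,13],[37,15],[38,0]]
[[11,15],[30,13],[37,15],[38,0]]
[[11,15],[30,13],[37,15],[38,0]]
[[11,15],[30,13],[33,17],[39,0]]
[[11,15],[30,13],[33,17],[39,0]]
[[11,15],[30,13],[33,17],[39,4],[41,0]]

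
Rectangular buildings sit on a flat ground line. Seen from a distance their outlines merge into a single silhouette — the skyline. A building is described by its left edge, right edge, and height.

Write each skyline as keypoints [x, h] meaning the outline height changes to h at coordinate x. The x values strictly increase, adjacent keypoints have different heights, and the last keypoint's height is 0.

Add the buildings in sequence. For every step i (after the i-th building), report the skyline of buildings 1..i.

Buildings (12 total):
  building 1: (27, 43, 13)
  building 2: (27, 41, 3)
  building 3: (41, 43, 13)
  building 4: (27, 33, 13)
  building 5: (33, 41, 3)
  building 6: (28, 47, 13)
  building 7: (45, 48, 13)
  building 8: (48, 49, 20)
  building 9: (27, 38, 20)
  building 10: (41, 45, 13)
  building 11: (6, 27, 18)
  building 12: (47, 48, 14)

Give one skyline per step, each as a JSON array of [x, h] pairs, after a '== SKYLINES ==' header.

== SKYLINES ==
[[27,13],[43,0]]
[[27,13],[43,0]]
[[27,13],[43,0]]
[[27,13],[43,0]]
[[27,13],[43,0]]
[[27,13],[47,0]]
[[27,13],[48,0]]
[[27,13],[48,20],[49,0]]
[[27,20],[38,13],[48,20],[49,0]]
[[27,20],[38,13],[48,20],[49,0]]
[[6,18],[27,20],[38,13],[48,20],[49,0]]
[[6,18],[27,20],[38,13],[47,14],[48,20],[49,0]]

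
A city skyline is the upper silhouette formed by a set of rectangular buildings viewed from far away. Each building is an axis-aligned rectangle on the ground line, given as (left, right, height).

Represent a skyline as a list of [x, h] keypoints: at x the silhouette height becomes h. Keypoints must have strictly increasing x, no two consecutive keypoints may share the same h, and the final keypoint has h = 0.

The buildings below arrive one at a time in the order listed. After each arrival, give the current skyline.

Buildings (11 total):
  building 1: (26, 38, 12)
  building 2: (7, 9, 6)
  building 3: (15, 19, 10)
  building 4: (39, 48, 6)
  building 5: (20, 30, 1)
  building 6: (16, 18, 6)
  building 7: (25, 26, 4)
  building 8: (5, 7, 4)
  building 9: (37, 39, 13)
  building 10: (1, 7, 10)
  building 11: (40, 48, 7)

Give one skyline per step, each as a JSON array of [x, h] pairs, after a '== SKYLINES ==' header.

== SKYLINES ==
[[26,12],[38,0]]
[[7,6],[9,0],[26,12],[38,0]]
[[7,6],[9,0],[15,10],[19,0],[26,12],[38,0]]
[[7,6],[9,0],[15,10],[19,0],[26,12],[38,0],[39,6],[48,0]]
[[7,6],[9,0],[15,10],[19,0],[20,1],[26,12],[38,0],[39,6],[48,0]]
[[7,6],[9,0],[15,10],[19,0],[20,1],[26,12],[38,0],[39,6],[48,0]]
[[7,6],[9,0],[15,10],[19,0],[20,1],[25,4],[26,12],[38,0],[39,6],[48,0]]
[[5,4],[7,6],[9,0],[15,10],[19,0],[20,1],[25,4],[26,12],[38,0],[39,6],[48,0]]
[[5,4],[7,6],[9,0],[15,10],[19,0],[20,1],[25,4],[26,12],[37,13],[39,6],[48,0]]
[[1,10],[7,6],[9,0],[15,10],[19,0],[20,1],[25,4],[26,12],[37,13],[39,6],[48,0]]
[[1,10],[7,6],[9,0],[15,10],[19,0],[20,1],[25,4],[26,12],[37,13],[39,6],[40,7],[48,0]]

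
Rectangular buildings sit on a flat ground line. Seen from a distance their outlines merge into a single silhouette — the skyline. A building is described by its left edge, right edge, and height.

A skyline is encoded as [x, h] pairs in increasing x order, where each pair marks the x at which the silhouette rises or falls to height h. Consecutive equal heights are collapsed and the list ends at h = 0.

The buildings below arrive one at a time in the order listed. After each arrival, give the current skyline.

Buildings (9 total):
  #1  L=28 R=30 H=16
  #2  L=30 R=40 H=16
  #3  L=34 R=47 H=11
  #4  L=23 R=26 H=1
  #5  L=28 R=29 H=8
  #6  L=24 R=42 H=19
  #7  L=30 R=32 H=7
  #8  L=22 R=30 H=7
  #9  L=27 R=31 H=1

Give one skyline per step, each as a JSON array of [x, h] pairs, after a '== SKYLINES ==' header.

== SKYLINES ==
[[28,16],[30,0]]
[[28,16],[40,0]]
[[28,16],[40,11],[47,0]]
[[23,1],[26,0],[28,16],[40,11],[47,0]]
[[23,1],[26,0],[28,16],[40,11],[47,0]]
[[23,1],[24,19],[42,11],[47,0]]
[[23,1],[24,19],[42,11],[47,0]]
[[22,7],[24,19],[42,11],[47,0]]
[[22,7],[24,19],[42,11],[47,0]]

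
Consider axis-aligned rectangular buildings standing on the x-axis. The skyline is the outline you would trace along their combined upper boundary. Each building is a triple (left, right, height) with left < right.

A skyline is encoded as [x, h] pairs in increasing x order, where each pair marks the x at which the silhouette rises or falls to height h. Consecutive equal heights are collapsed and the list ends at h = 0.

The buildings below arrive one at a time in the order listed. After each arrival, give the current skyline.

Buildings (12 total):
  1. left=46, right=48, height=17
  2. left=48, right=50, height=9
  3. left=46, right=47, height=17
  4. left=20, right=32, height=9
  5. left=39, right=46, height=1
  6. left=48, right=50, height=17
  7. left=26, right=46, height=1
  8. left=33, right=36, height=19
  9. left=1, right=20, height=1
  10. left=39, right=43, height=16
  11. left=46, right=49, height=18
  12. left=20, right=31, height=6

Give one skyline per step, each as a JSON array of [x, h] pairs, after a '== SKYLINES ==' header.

== SKYLINES ==
[[46,17],[48,0]]
[[46,17],[48,9],[50,0]]
[[46,17],[48,9],[50,0]]
[[20,9],[32,0],[46,17],[48,9],[50,0]]
[[20,9],[32,0],[39,1],[46,17],[48,9],[50,0]]
[[20,9],[32,0],[39,1],[46,17],[50,0]]
[[20,9],[32,1],[46,17],[50,0]]
[[20,9],[32,1],[33,19],[36,1],[46,17],[50,0]]
[[1,1],[20,9],[32,1],[33,19],[36,1],[46,17],[50,0]]
[[1,1],[20,9],[32,1],[33,19],[36,1],[39,16],[43,1],[46,17],[50,0]]
[[1,1],[20,9],[32,1],[33,19],[36,1],[39,16],[43,1],[46,18],[49,17],[50,0]]
[[1,1],[20,9],[32,1],[33,19],[36,1],[39,16],[43,1],[46,18],[49,17],[50,0]]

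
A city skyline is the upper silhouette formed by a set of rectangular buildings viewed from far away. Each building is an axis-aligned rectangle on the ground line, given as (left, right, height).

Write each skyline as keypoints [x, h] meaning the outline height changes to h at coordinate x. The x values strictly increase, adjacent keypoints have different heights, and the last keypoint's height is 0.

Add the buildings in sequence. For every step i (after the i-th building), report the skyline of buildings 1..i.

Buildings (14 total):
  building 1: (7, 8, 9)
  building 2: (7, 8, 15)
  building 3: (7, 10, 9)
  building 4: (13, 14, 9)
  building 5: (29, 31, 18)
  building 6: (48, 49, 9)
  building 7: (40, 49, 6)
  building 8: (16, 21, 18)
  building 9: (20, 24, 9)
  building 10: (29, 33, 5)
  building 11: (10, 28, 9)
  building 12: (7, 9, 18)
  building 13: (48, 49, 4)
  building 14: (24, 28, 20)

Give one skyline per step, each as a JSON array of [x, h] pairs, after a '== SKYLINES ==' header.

== SKYLINES ==
[[7,9],[8,0]]
[[7,15],[8,0]]
[[7,15],[8,9],[10,0]]
[[7,15],[8,9],[10,0],[13,9],[14,0]]
[[7,15],[8,9],[10,0],[13,9],[14,0],[29,18],[31,0]]
[[7,15],[8,9],[10,0],[13,9],[14,0],[29,18],[31,0],[48,9],[49,0]]
[[7,15],[8,9],[10,0],[13,9],[14,0],[29,18],[31,0],[40,6],[48,9],[49,0]]
[[7,15],[8,9],[10,0],[13,9],[14,0],[16,18],[21,0],[29,18],[31,0],[40,6],[48,9],[49,0]]
[[7,15],[8,9],[10,0],[13,9],[14,0],[16,18],[21,9],[24,0],[29,18],[31,0],[40,6],[48,9],[49,0]]
[[7,15],[8,9],[10,0],[13,9],[14,0],[16,18],[21,9],[24,0],[29,18],[31,5],[33,0],[40,6],[48,9],[49,0]]
[[7,15],[8,9],[16,18],[21,9],[28,0],[29,18],[31,5],[33,0],[40,6],[48,9],[49,0]]
[[7,18],[9,9],[16,18],[21,9],[28,0],[29,18],[31,5],[33,0],[40,6],[48,9],[49,0]]
[[7,18],[9,9],[16,18],[21,9],[28,0],[29,18],[31,5],[33,0],[40,6],[48,9],[49,0]]
[[7,18],[9,9],[16,18],[21,9],[24,20],[28,0],[29,18],[31,5],[33,0],[40,6],[48,9],[49,0]]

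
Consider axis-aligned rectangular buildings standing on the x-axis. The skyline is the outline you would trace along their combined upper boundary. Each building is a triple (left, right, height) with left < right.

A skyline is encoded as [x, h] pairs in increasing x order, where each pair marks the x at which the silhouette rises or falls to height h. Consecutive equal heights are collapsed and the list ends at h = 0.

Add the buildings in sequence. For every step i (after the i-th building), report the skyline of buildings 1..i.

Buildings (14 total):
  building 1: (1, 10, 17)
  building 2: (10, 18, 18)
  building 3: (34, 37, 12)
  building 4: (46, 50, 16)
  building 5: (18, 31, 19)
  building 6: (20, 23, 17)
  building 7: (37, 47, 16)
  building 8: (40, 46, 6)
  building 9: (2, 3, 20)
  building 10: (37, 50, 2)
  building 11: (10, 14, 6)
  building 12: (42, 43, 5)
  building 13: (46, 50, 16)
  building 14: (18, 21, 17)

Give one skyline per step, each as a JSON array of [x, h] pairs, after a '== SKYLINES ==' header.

== SKYLINES ==
[[1,17],[10,0]]
[[1,17],[10,18],[18,0]]
[[1,17],[10,18],[18,0],[34,12],[37,0]]
[[1,17],[10,18],[18,0],[34,12],[37,0],[46,16],[50,0]]
[[1,17],[10,18],[18,19],[31,0],[34,12],[37,0],[46,16],[50,0]]
[[1,17],[10,18],[18,19],[31,0],[34,12],[37,0],[46,16],[50,0]]
[[1,17],[10,18],[18,19],[31,0],[34,12],[37,16],[50,0]]
[[1,17],[10,18],[18,19],[31,0],[34,12],[37,16],[50,0]]
[[1,17],[2,20],[3,17],[10,18],[18,19],[31,0],[34,12],[37,16],[50,0]]
[[1,17],[2,20],[3,17],[10,18],[18,19],[31,0],[34,12],[37,16],[50,0]]
[[1,17],[2,20],[3,17],[10,18],[18,19],[31,0],[34,12],[37,16],[50,0]]
[[1,17],[2,20],[3,17],[10,18],[18,19],[31,0],[34,12],[37,16],[50,0]]
[[1,17],[2,20],[3,17],[10,18],[18,19],[31,0],[34,12],[37,16],[50,0]]
[[1,17],[2,20],[3,17],[10,18],[18,19],[31,0],[34,12],[37,16],[50,0]]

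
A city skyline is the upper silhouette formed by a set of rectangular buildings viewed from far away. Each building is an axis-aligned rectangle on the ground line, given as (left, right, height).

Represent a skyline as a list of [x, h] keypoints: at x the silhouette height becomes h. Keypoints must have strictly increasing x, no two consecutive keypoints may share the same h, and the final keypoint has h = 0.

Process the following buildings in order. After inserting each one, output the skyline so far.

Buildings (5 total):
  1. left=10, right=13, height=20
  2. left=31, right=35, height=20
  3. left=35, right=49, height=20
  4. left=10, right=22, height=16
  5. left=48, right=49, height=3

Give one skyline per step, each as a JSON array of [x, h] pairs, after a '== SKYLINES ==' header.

== SKYLINES ==
[[10,20],[13,0]]
[[10,20],[13,0],[31,20],[35,0]]
[[10,20],[13,0],[31,20],[49,0]]
[[10,20],[13,16],[22,0],[31,20],[49,0]]
[[10,20],[13,16],[22,0],[31,20],[49,0]]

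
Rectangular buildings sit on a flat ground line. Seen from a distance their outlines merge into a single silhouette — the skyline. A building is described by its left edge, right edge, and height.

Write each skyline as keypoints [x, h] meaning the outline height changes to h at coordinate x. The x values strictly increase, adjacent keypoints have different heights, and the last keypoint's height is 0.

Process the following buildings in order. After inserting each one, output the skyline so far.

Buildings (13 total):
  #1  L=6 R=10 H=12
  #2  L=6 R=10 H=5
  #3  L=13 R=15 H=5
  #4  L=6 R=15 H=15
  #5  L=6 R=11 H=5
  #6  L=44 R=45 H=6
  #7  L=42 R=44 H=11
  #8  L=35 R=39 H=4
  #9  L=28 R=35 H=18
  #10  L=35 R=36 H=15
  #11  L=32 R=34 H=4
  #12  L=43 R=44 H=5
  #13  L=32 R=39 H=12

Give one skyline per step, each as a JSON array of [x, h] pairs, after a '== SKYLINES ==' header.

== SKYLINES ==
[[6,12],[10,0]]
[[6,12],[10,0]]
[[6,12],[10,0],[13,5],[15,0]]
[[6,15],[15,0]]
[[6,15],[15,0]]
[[6,15],[15,0],[44,6],[45,0]]
[[6,15],[15,0],[42,11],[44,6],[45,0]]
[[6,15],[15,0],[35,4],[39,0],[42,11],[44,6],[45,0]]
[[6,15],[15,0],[28,18],[35,4],[39,0],[42,11],[44,6],[45,0]]
[[6,15],[15,0],[28,18],[35,15],[36,4],[39,0],[42,11],[44,6],[45,0]]
[[6,15],[15,0],[28,18],[35,15],[36,4],[39,0],[42,11],[44,6],[45,0]]
[[6,15],[15,0],[28,18],[35,15],[36,4],[39,0],[42,11],[44,6],[45,0]]
[[6,15],[15,0],[28,18],[35,15],[36,12],[39,0],[42,11],[44,6],[45,0]]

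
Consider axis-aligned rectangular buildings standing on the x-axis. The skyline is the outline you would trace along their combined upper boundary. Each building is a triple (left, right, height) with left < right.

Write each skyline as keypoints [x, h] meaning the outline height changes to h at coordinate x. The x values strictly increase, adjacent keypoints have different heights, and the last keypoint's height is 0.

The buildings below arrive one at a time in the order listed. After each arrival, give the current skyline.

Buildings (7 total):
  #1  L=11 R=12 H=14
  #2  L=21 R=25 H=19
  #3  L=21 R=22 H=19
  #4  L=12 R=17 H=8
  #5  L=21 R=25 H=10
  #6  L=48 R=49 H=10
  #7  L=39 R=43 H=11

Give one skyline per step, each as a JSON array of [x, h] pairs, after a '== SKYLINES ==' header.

== SKYLINES ==
[[11,14],[12,0]]
[[11,14],[12,0],[21,19],[25,0]]
[[11,14],[12,0],[21,19],[25,0]]
[[11,14],[12,8],[17,0],[21,19],[25,0]]
[[11,14],[12,8],[17,0],[21,19],[25,0]]
[[11,14],[12,8],[17,0],[21,19],[25,0],[48,10],[49,0]]
[[11,14],[12,8],[17,0],[21,19],[25,0],[39,11],[43,0],[48,10],[49,0]]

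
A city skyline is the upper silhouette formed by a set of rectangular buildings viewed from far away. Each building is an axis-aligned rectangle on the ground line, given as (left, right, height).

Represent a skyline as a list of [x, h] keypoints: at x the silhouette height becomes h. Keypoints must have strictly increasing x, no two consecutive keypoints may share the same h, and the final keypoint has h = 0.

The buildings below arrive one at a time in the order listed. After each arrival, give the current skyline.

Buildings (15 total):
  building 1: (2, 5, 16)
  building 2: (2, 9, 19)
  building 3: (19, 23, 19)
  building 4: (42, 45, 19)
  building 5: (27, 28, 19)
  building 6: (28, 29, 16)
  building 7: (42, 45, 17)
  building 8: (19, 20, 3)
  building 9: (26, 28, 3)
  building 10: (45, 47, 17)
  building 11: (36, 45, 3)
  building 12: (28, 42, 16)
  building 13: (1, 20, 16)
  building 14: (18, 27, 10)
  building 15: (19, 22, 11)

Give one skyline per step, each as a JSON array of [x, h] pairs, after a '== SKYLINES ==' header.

== SKYLINES ==
[[2,16],[5,0]]
[[2,19],[9,0]]
[[2,19],[9,0],[19,19],[23,0]]
[[2,19],[9,0],[19,19],[23,0],[42,19],[45,0]]
[[2,19],[9,0],[19,19],[23,0],[27,19],[28,0],[42,19],[45,0]]
[[2,19],[9,0],[19,19],[23,0],[27,19],[28,16],[29,0],[42,19],[45,0]]
[[2,19],[9,0],[19,19],[23,0],[27,19],[28,16],[29,0],[42,19],[45,0]]
[[2,19],[9,0],[19,19],[23,0],[27,19],[28,16],[29,0],[42,19],[45,0]]
[[2,19],[9,0],[19,19],[23,0],[26,3],[27,19],[28,16],[29,0],[42,19],[45,0]]
[[2,19],[9,0],[19,19],[23,0],[26,3],[27,19],[28,16],[29,0],[42,19],[45,17],[47,0]]
[[2,19],[9,0],[19,19],[23,0],[26,3],[27,19],[28,16],[29,0],[36,3],[42,19],[45,17],[47,0]]
[[2,19],[9,0],[19,19],[23,0],[26,3],[27,19],[28,16],[42,19],[45,17],[47,0]]
[[1,16],[2,19],[9,16],[19,19],[23,0],[26,3],[27,19],[28,16],[42,19],[45,17],[47,0]]
[[1,16],[2,19],[9,16],[19,19],[23,10],[27,19],[28,16],[42,19],[45,17],[47,0]]
[[1,16],[2,19],[9,16],[19,19],[23,10],[27,19],[28,16],[42,19],[45,17],[47,0]]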